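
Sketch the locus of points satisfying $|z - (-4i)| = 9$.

|z - z0| = r describes a circle centered at z0 with radius r
Here z0 = -4i and r = 9
Locus: Circle centered at (0, -4) with radius 9


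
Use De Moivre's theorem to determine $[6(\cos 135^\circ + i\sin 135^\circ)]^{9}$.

By De Moivre: z^n = r^n(cos(nθ) + i sin(nθ))
= 6^9(cos(9*135°) + i sin(9*135°))
= 10077696(cos 135° + i sin 135°)
= -5038848*sqrt(2) + 5038848*sqrt(2)i


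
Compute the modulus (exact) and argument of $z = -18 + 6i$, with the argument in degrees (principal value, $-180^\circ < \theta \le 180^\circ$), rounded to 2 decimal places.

|z| = sqrt((-18)^2 + 6^2) = sqrt(360)
arg(z) = arctan(b/a) = arctan(6/-18) (quadrant-adjusted) = 161.57°


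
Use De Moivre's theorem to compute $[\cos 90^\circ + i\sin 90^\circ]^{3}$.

By De Moivre: z^n = r^n(cos(nθ) + i sin(nθ))
= 1^3(cos(3*90°) + i sin(3*90°))
= 1(cos 270° + i sin 270°)
= -i


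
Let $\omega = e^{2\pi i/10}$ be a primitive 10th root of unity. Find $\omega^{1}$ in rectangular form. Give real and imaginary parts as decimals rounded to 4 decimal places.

ω^1 = e^(2πi·1/10) = e^(i·1π/5)
= cos(1π/5) + i sin(1π/5)
= 0.8090 + 0.5878i


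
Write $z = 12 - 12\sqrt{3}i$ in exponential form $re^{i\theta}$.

r = |z| = sqrt((12)^2 + (-12*sqrt(3))^2) = sqrt(144 + 432) = sqrt(576) = 24
θ = arctan(b/a) = arctan(-20.7846/12) (quadrant-adjusted) = -60° = -π/3
z = 24e^(-i*π/3)


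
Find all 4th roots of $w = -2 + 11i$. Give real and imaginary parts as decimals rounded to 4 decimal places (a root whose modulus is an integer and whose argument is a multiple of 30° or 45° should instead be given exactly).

|w| = sqrt(125) ≈ 11.180340, arg(w) ≈ 100.304846°
Root modulus = sqrt(125)^(1/4) ≈ 1.828579
Root arguments: θ_k = (arg(w) + 360°k)/4 for k = 0, 1, ..., 3
Compute each root as (root modulus)(cos θ_k + i sin θ_k) using full-precision intermediates, then round to 4 decimal places.
Roots: 1.6562 + 0.7750i, -0.7750 + 1.6562i, -1.6562 - 0.7750i, 0.7750 - 1.6562i


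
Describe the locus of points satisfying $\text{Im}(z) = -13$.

Im(z) = y where z = x + yi; the equation y = -13 is satisfied by all points with that y-coordinate
Locus: Horizontal line y = -13


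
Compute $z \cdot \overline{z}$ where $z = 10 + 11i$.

z * conjugate(z) = |z|^2 = a^2 + b^2
= 10^2 + 11^2 = 221


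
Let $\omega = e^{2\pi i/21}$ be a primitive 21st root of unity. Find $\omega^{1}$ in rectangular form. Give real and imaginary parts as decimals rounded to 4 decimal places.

ω^1 = e^(2πi·1/21) = e^(i·2π/21)
= cos(2π/21) + i sin(2π/21)
= 0.9556 + 0.2948i


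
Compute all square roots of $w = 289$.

|w| = 289, arg(w) = 0°
Root modulus = 289^(1/2) = 17
Root arguments: θ_k = (0° + 360°k)/2 for k = 0, 1, ..., 1
Roots: 17, -17


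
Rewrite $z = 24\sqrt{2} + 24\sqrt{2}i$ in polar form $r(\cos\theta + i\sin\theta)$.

r = |z| = sqrt(a^2 + b^2) = sqrt((24*sqrt(2))^2 + (24*sqrt(2))^2) = sqrt(1152 + 1152) = sqrt(2304) = 48
θ = arctan(b/a) = arctan(33.9411/33.9411) (quadrant-adjusted) = 45°
z = 48(cos 45° + i sin 45°)


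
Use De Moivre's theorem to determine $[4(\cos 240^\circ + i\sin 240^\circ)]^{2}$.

By De Moivre: z^n = r^n(cos(nθ) + i sin(nθ))
= 4^2(cos(2*240°) + i sin(2*240°))
= 16(cos 120° + i sin 120°)
= -8 + 8*sqrt(3)i


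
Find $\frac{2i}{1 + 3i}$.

Multiply numerator and denominator by conjugate (1 - 3i):
= (2i)(1 - 3i) / (1^2 + 3^2)
= (6 + 2i) / 10
Divide through by 2: (3 + i) / 5
= 3/5 + (1/5)i


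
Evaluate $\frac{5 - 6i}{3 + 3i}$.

Multiply numerator and denominator by conjugate (3 - 3i):
= (5 - 6i)(3 - 3i) / (3^2 + 3^2)
= (-3 - 33i) / 18
Divide through by 3: (-1 - 11i) / 6
= -1/6 - (11/6)i


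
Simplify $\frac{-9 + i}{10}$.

Divisor is real, so divide each part by 10:
= -9/10 + (1/10)i


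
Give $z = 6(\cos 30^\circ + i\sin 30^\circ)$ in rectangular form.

a = r cos θ = 6 * sqrt(3)/2 = 3*sqrt(3)
b = r sin θ = 6 * 1/2 = 3
z = 3*sqrt(3) + 3i


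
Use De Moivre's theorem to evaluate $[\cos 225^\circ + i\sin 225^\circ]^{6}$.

By De Moivre: z^n = r^n(cos(nθ) + i sin(nθ))
= 1^6(cos(6*225°) + i sin(6*225°))
= 1(cos 270° + i sin 270°)
= -i


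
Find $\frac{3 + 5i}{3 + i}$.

Multiply numerator and denominator by conjugate (3 - i):
= (3 + 5i)(3 - i) / (3^2 + 1^2)
= (14 + 12i) / 10
Divide through by 2: (7 + 6i) / 5
= 7/5 + (6/5)i


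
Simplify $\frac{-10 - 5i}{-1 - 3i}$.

Multiply numerator and denominator by conjugate (-1 + 3i):
= (-10 - 5i)(-1 + 3i) / ((-1)^2 + (-3)^2)
= (25 - 25i) / 10
Divide through by 5: (5 - 5i) / 2
= 5/2 - (5/2)i


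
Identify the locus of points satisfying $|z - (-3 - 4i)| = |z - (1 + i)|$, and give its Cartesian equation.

|z - z1| = |z - z2| means z is equidistant from z1 and z2,
i.e. the perpendicular bisector of the segment from (-3, -4) to (1, 1) (midpoint (-1, -3/2)).
With z = x + yi, square both sides:
(x - (-3))^2 + (y - (-4))^2 = (x - 1)^2 + (y - 1)^2
The x^2 and y^2 terms cancel: 8x + 10y = 2 - 25 = -23
Simplify: 8x + 10y = -23
Locus: Perpendicular bisector of the segment from (-3, -4) to (1, 1): the line 8x + 10y = -23


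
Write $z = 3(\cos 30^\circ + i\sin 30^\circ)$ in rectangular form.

a = r cos θ = 3 * sqrt(3)/2 = 3*sqrt(3)/2
b = r sin θ = 3 * 1/2 = 3/2
z = 3*sqrt(3)/2 + (3/2)i


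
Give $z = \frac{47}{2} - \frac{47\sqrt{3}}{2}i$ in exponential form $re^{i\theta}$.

r = |z| = sqrt((47/2)^2 + (-47*sqrt(3)/2)^2) = sqrt(2209/4 + 6627/4) = sqrt(2209) = 47
θ = arctan(b/a) = arctan(-40.7032/23.5) (quadrant-adjusted) = -60° = -π/3
z = 47e^(-i*π/3)


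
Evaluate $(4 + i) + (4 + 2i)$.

(4 + 4) + (1 + 2)i = 8 + 3i


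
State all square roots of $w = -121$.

|w| = 121, arg(w) = 180°
Root modulus = 121^(1/2) = 11
Root arguments: θ_k = (180° + 360°k)/2 for k = 0, 1, ..., 1
Roots: 11i, -11i


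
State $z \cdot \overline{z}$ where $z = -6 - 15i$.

z * conjugate(z) = |z|^2 = a^2 + b^2
= (-6)^2 + (-15)^2 = 261


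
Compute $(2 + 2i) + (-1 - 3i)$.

(2 + (-1)) + (2 + (-3))i = 1 - i


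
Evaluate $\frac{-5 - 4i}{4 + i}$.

Multiply numerator and denominator by conjugate (4 - i):
= (-5 - 4i)(4 - i) / (4^2 + 1^2)
= (-24 - 11i) / 17
= -24/17 - (11/17)i


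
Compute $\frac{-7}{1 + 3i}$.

Multiply numerator and denominator by conjugate (1 - 3i):
= (-7)(1 - 3i) / (1^2 + 3^2)
= (-7 + 21i) / 10
= -7/10 + (21/10)i


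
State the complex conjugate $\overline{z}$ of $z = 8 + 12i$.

If z = a + bi, then conjugate(z) = a - bi
conjugate(8 + 12i) = 8 - 12i


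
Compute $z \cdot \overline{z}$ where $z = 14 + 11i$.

z * conjugate(z) = |z|^2 = a^2 + b^2
= 14^2 + 11^2 = 317


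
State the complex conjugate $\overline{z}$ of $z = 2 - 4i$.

If z = a + bi, then conjugate(z) = a - bi
conjugate(2 - 4i) = 2 + 4i


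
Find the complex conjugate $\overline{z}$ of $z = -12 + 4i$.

If z = a + bi, then conjugate(z) = a - bi
conjugate(-12 + 4i) = -12 - 4i


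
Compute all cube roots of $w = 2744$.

|w| = 2744, arg(w) = 0°
Root modulus = 2744^(1/3) = 14
Root arguments: θ_k = (0° + 360°k)/3 for k = 0, 1, ..., 2
Roots: 14, -7 + 7*sqrt(3)i, -7 - 7*sqrt(3)i


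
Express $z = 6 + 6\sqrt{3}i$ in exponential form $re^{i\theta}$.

r = |z| = sqrt((6)^2 + (6*sqrt(3))^2) = sqrt(36 + 108) = sqrt(144) = 12
θ = arctan(b/a) = arctan(10.3923/6) (quadrant-adjusted) = 60° = π/3
z = 12e^(i*π/3)


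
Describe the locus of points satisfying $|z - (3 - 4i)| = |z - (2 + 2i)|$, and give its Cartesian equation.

|z - z1| = |z - z2| means z is equidistant from z1 and z2,
i.e. the perpendicular bisector of the segment from (3, -4) to (2, 2) (midpoint (5/2, -1)).
With z = x + yi, square both sides:
(x - 3)^2 + (y - (-4))^2 = (x - 2)^2 + (y - 2)^2
The x^2 and y^2 terms cancel: -2x + 12y = 8 - 25 = -17
Simplify: 2x - 12y = 17
Locus: Perpendicular bisector of the segment from (3, -4) to (2, 2): the line 2x - 12y = 17


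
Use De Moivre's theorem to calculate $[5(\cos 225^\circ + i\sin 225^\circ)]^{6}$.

By De Moivre: z^n = r^n(cos(nθ) + i sin(nθ))
= 5^6(cos(6*225°) + i sin(6*225°))
= 15625(cos 270° + i sin 270°)
= -15625i


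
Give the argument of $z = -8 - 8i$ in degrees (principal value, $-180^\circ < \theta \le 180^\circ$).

θ = arctan(b/a) = arctan(-8/-8) (quadrant-adjusted) = -135°


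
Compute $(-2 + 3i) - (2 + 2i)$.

(-2 - 2) + (3 - 2)i = -4 + i


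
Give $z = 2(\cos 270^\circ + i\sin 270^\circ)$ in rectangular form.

a = r cos θ = 2 * 0 = 0
b = r sin θ = 2 * -1 = -2
z = -2i


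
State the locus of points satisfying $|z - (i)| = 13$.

|z - z0| = r describes a circle centered at z0 with radius r
Here z0 = i and r = 13
Locus: Circle centered at (0, 1) with radius 13


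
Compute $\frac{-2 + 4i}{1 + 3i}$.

Multiply numerator and denominator by conjugate (1 - 3i):
= (-2 + 4i)(1 - 3i) / (1^2 + 3^2)
= (10 + 10i) / 10
= 1 + i


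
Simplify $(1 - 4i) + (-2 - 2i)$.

(1 + (-2)) + (-4 + (-2))i = -1 - 6i


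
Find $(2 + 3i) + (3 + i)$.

(2 + 3) + (3 + 1)i = 5 + 4i


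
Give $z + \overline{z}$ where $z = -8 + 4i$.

z + conjugate(z) = (a + bi) + (a - bi) = 2a
= 2 * (-8) = -16


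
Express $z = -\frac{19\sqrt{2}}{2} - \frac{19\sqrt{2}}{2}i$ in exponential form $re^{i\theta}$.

r = |z| = sqrt((-19*sqrt(2)/2)^2 + (-19*sqrt(2)/2)^2) = sqrt(361/2 + 361/2) = sqrt(361) = 19
θ = arctan(b/a) = arctan(-13.435/-13.435) (quadrant-adjusted) = -135° = -3π/4
z = 19e^(-i*3π/4)


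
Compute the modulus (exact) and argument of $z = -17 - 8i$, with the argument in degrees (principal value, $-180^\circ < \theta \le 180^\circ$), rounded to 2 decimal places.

|z| = sqrt((-17)^2 + (-8)^2) = sqrt(353)
arg(z) = arctan(b/a) = arctan(-8/-17) (quadrant-adjusted) = -154.80°


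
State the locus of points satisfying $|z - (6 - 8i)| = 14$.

|z - z0| = r describes a circle centered at z0 with radius r
Here z0 = 6 - 8i and r = 14
Locus: Circle centered at (6, -8) with radius 14


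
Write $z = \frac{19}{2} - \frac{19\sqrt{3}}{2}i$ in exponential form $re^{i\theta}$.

r = |z| = sqrt((19/2)^2 + (-19*sqrt(3)/2)^2) = sqrt(361/4 + 1083/4) = sqrt(361) = 19
θ = arctan(b/a) = arctan(-16.4545/9.5) (quadrant-adjusted) = -60° = -π/3
z = 19e^(-i*π/3)


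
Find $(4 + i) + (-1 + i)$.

(4 + (-1)) + (1 + 1)i = 3 + 2i


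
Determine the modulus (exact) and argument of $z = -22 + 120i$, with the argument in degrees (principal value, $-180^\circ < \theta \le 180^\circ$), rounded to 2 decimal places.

|z| = sqrt((-22)^2 + 120^2) = 122
arg(z) = arctan(b/a) = arctan(120/-22) (quadrant-adjusted) = 100.39°


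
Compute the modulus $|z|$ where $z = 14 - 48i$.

|z| = sqrt(a^2 + b^2) = sqrt(14^2 + (-48)^2) = sqrt(2500) = 50


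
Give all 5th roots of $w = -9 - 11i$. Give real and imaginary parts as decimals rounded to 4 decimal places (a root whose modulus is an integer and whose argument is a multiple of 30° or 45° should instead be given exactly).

|w| = sqrt(202) ≈ 14.212670, arg(w) ≈ 230.710593°
Root modulus = sqrt(202)^(1/5) ≈ 1.700338
Root arguments: θ_k = (arg(w) + 360°k)/5 for k = 0, 1, ..., 4
Compute each root as (root modulus)(cos θ_k + i sin θ_k) using full-precision intermediates, then round to 4 decimal places.
Roots: 1.1781 + 1.2260i, -0.8020 + 1.4993i, -1.6738 - 0.2994i, -0.2325 - 1.6844i, 1.5301 - 0.7416i


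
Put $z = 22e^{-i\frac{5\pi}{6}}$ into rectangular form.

a = r cos θ = 22 * -sqrt(3)/2 = -11*sqrt(3)
b = r sin θ = 22 * -1/2 = -11
z = -11*sqrt(3) - 11i


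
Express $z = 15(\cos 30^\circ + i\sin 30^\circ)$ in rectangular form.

a = r cos θ = 15 * sqrt(3)/2 = 15*sqrt(3)/2
b = r sin θ = 15 * 1/2 = 15/2
z = 15*sqrt(3)/2 + (15/2)i


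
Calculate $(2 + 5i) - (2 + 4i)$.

(2 - 2) + (5 - 4)i = i


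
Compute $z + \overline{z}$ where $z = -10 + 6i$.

z + conjugate(z) = (a + bi) + (a - bi) = 2a
= 2 * (-10) = -20


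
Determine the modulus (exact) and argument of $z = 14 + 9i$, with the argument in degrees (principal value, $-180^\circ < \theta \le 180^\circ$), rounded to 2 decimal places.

|z| = sqrt(14^2 + 9^2) = sqrt(277)
arg(z) = arctan(b/a) = arctan(9/14) (quadrant-adjusted) = 32.74°


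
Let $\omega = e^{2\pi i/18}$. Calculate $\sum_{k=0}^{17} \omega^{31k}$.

Let ζ = ω^31 = e^(2πi·31/18). Since 18 ∤ 31, ζ ≠ 1.
Sum = Σ_{k=0}^{17} ζ^k = (ζ^18 - 1)/(ζ - 1) = (ω^{31·18} - 1)/(ζ - 1) = (1 - 1)/(ζ - 1) = 0


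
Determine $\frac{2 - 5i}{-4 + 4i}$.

Multiply numerator and denominator by conjugate (-4 - 4i):
= (2 - 5i)(-4 - 4i) / ((-4)^2 + 4^2)
= (-28 + 12i) / 32
Divide through by 4: (-7 + 3i) / 8
= -7/8 + (3/8)i


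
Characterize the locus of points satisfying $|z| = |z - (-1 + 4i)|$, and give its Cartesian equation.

|z - z1| = |z - z2| means z is equidistant from z1 and z2,
i.e. the perpendicular bisector of the segment from (0, 0) to (-1, 4) (midpoint (-1/2, 2)).
With z = x + yi, square both sides:
(x - 0)^2 + (y - 0)^2 = (x - (-1))^2 + (y - 4)^2
The x^2 and y^2 terms cancel: -2x + 8y = 17 - 0 = 17
Simplify: 2x - 8y = -17
Locus: Perpendicular bisector of the segment from (0, 0) to (-1, 4): the line 2x - 8y = -17


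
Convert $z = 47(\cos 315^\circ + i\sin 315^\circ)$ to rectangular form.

a = r cos θ = 47 * sqrt(2)/2 = 47*sqrt(2)/2
b = r sin θ = 47 * -sqrt(2)/2 = -47*sqrt(2)/2
z = 47*sqrt(2)/2 - (47*sqrt(2)/2)i


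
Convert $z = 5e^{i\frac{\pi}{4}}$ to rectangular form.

a = r cos θ = 5 * sqrt(2)/2 = 5*sqrt(2)/2
b = r sin θ = 5 * sqrt(2)/2 = 5*sqrt(2)/2
z = 5*sqrt(2)/2 + (5*sqrt(2)/2)i


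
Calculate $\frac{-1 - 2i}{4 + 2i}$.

Multiply numerator and denominator by conjugate (4 - 2i):
= (-1 - 2i)(4 - 2i) / (4^2 + 2^2)
= (-8 - 6i) / 20
Divide through by 2: (-4 - 3i) / 10
= -2/5 - (3/10)i


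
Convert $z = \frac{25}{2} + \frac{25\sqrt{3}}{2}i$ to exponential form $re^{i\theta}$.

r = |z| = sqrt((25/2)^2 + (25*sqrt(3)/2)^2) = sqrt(625/4 + 1875/4) = sqrt(625) = 25
θ = arctan(b/a) = arctan(21.6506/12.5) (quadrant-adjusted) = 60° = π/3
z = 25e^(i*π/3)


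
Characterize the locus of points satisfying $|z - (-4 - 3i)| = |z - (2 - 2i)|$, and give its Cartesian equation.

|z - z1| = |z - z2| means z is equidistant from z1 and z2,
i.e. the perpendicular bisector of the segment from (-4, -3) to (2, -2) (midpoint (-1, -5/2)).
With z = x + yi, square both sides:
(x - (-4))^2 + (y - (-3))^2 = (x - 2)^2 + (y - (-2))^2
The x^2 and y^2 terms cancel: 12x + 2y = 8 - 25 = -17
Simplify: 12x + 2y = -17
Locus: Perpendicular bisector of the segment from (-4, -3) to (2, -2): the line 12x + 2y = -17


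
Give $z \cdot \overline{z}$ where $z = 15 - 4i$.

z * conjugate(z) = |z|^2 = a^2 + b^2
= 15^2 + (-4)^2 = 241


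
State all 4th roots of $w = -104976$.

|w| = 104976, arg(w) = 180°
Root modulus = 104976^(1/4) = 18
Root arguments: θ_k = (180° + 360°k)/4 for k = 0, 1, ..., 3
Roots: 9*sqrt(2) + 9*sqrt(2)i, -9*sqrt(2) + 9*sqrt(2)i, -9*sqrt(2) - 9*sqrt(2)i, 9*sqrt(2) - 9*sqrt(2)i


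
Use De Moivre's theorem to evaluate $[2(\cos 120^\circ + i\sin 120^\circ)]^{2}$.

By De Moivre: z^n = r^n(cos(nθ) + i sin(nθ))
= 2^2(cos(2*120°) + i sin(2*120°))
= 4(cos 240° + i sin 240°)
= -2 - 2*sqrt(3)i


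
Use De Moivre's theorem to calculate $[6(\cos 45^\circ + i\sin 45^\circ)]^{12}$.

By De Moivre: z^n = r^n(cos(nθ) + i sin(nθ))
= 6^12(cos(12*45°) + i sin(12*45°))
= 2176782336(cos 180° + i sin 180°)
= -2176782336


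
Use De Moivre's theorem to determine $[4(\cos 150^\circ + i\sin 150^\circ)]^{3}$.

By De Moivre: z^n = r^n(cos(nθ) + i sin(nθ))
= 4^3(cos(3*150°) + i sin(3*150°))
= 64(cos 90° + i sin 90°)
= 64i


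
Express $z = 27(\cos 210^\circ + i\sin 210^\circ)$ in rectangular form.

a = r cos θ = 27 * -sqrt(3)/2 = -27*sqrt(3)/2
b = r sin θ = 27 * -1/2 = -27/2
z = -27*sqrt(3)/2 - (27/2)i


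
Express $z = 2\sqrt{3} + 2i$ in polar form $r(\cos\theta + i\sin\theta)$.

r = |z| = sqrt(a^2 + b^2) = sqrt((2*sqrt(3))^2 + (2)^2) = sqrt(12 + 4) = sqrt(16) = 4
θ = arctan(b/a) = arctan(2/3.4641) (quadrant-adjusted) = 30°
z = 4(cos 30° + i sin 30°)


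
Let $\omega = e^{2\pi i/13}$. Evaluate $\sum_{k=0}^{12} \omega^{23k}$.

Let ζ = ω^23 = e^(2πi·23/13). Since 13 ∤ 23, ζ ≠ 1.
Sum = Σ_{k=0}^{12} ζ^k = (ζ^13 - 1)/(ζ - 1) = (ω^{23·13} - 1)/(ζ - 1) = (1 - 1)/(ζ - 1) = 0


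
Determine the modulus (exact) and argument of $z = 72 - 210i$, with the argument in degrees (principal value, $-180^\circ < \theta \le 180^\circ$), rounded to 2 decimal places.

|z| = sqrt(72^2 + (-210)^2) = 222
arg(z) = arctan(b/a) = arctan(-210/72) (quadrant-adjusted) = -71.08°


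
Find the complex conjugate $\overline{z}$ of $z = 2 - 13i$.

If z = a + bi, then conjugate(z) = a - bi
conjugate(2 - 13i) = 2 + 13i


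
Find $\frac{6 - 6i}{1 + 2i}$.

Multiply numerator and denominator by conjugate (1 - 2i):
= (6 - 6i)(1 - 2i) / (1^2 + 2^2)
= (-6 - 18i) / 5
= -6/5 - (18/5)i


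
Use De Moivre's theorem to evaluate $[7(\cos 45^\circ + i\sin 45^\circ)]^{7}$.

By De Moivre: z^n = r^n(cos(nθ) + i sin(nθ))
= 7^7(cos(7*45°) + i sin(7*45°))
= 823543(cos 315° + i sin 315°)
= 823543*sqrt(2)/2 - (823543*sqrt(2)/2)i


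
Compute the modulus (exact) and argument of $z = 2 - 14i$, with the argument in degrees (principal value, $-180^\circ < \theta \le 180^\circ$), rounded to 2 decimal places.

|z| = sqrt(2^2 + (-14)^2) = sqrt(200)
arg(z) = arctan(b/a) = arctan(-14/2) (quadrant-adjusted) = -81.87°


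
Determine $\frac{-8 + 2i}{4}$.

Divisor is real, so divide each part by 4:
= -2 + (1/2)i


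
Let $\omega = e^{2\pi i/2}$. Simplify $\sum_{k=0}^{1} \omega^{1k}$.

Let ζ = ω^1 = e^(2πi·1/2). Since 2 ∤ 1, ζ ≠ 1.
Sum = Σ_{k=0}^{1} ζ^k = (ζ^2 - 1)/(ζ - 1) = (ω^{1·2} - 1)/(ζ - 1) = (1 - 1)/(ζ - 1) = 0


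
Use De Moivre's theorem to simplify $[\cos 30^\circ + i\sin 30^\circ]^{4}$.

By De Moivre: z^n = r^n(cos(nθ) + i sin(nθ))
= 1^4(cos(4*30°) + i sin(4*30°))
= 1(cos 120° + i sin 120°)
= -1/2 + (sqrt(3)/2)i


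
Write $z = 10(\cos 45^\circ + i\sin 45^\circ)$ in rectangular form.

a = r cos θ = 10 * sqrt(2)/2 = 5*sqrt(2)
b = r sin θ = 10 * sqrt(2)/2 = 5*sqrt(2)
z = 5*sqrt(2) + 5*sqrt(2)i


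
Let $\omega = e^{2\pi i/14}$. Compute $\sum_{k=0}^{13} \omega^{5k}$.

Let ζ = ω^5 = e^(2πi·5/14). Since 14 ∤ 5, ζ ≠ 1.
Sum = Σ_{k=0}^{13} ζ^k = (ζ^14 - 1)/(ζ - 1) = (ω^{5·14} - 1)/(ζ - 1) = (1 - 1)/(ζ - 1) = 0


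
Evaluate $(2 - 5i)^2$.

(a + bi)^2 = a^2 - b^2 + 2abi
= 2^2 - (-5)^2 + 2*2*(-5)i
= -21 - 20i


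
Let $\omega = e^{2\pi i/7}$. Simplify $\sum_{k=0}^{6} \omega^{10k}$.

Let ζ = ω^10 = e^(2πi·10/7). Since 7 ∤ 10, ζ ≠ 1.
Sum = Σ_{k=0}^{6} ζ^k = (ζ^7 - 1)/(ζ - 1) = (ω^{10·7} - 1)/(ζ - 1) = (1 - 1)/(ζ - 1) = 0


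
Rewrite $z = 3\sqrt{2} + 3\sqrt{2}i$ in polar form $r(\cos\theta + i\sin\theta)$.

r = |z| = sqrt(a^2 + b^2) = sqrt((3*sqrt(2))^2 + (3*sqrt(2))^2) = sqrt(18 + 18) = sqrt(36) = 6
θ = arctan(b/a) = arctan(4.2426/4.2426) (quadrant-adjusted) = 45°
z = 6(cos 45° + i sin 45°)


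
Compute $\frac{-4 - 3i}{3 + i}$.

Multiply numerator and denominator by conjugate (3 - i):
= (-4 - 3i)(3 - i) / (3^2 + 1^2)
= (-15 - 5i) / 10
Divide through by 5: (-3 - i) / 2
= -3/2 - (1/2)i


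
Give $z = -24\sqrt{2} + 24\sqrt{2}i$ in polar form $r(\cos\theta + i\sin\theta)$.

r = |z| = sqrt(a^2 + b^2) = sqrt((-24*sqrt(2))^2 + (24*sqrt(2))^2) = sqrt(1152 + 1152) = sqrt(2304) = 48
θ = arctan(b/a) = arctan(33.9411/-33.9411) (quadrant-adjusted) = 135°
z = 48(cos 135° + i sin 135°)


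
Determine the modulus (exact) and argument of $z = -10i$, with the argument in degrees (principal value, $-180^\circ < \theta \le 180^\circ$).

|z| = sqrt(0^2 + (-10)^2) = 10
a = 0 and b < 0, so z lies on the negative imaginary axis: arg(z) = -90°


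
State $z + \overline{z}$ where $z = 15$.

z + conjugate(z) = (a + bi) + (a - bi) = 2a
= 2 * 15 = 30


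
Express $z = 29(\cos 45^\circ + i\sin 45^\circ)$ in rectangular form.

a = r cos θ = 29 * sqrt(2)/2 = 29*sqrt(2)/2
b = r sin θ = 29 * sqrt(2)/2 = 29*sqrt(2)/2
z = 29*sqrt(2)/2 + (29*sqrt(2)/2)i


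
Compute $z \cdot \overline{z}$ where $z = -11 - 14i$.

z * conjugate(z) = |z|^2 = a^2 + b^2
= (-11)^2 + (-14)^2 = 317


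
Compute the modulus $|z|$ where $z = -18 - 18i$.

|z| = sqrt(a^2 + b^2) = sqrt((-18)^2 + (-18)^2) = sqrt(648) = sqrt(648)


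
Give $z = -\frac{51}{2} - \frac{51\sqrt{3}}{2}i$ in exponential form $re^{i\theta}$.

r = |z| = sqrt((-51/2)^2 + (-51*sqrt(3)/2)^2) = sqrt(2601/4 + 7803/4) = sqrt(2601) = 51
θ = arctan(b/a) = arctan(-44.1673/-25.5) (quadrant-adjusted) = 240° = 4π/3
z = 51e^(i*4π/3)


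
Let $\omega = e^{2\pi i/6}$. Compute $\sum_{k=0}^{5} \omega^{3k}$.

Let ζ = ω^3 = e^(2πi·3/6). Since 6 ∤ 3, ζ ≠ 1.
Sum = Σ_{k=0}^{5} ζ^k = (ζ^6 - 1)/(ζ - 1) = (ω^{3·6} - 1)/(ζ - 1) = (1 - 1)/(ζ - 1) = 0


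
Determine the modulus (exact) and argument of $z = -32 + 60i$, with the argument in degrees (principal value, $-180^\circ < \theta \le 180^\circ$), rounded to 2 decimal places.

|z| = sqrt((-32)^2 + 60^2) = 68
arg(z) = arctan(b/a) = arctan(60/-32) (quadrant-adjusted) = 118.07°


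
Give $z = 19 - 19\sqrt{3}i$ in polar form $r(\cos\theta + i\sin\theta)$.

r = |z| = sqrt(a^2 + b^2) = sqrt((19)^2 + (-19*sqrt(3))^2) = sqrt(361 + 1083) = sqrt(1444) = 38
θ = arctan(b/a) = arctan(-32.909/19) (quadrant-adjusted) = 300°
z = 38(cos 300° + i sin 300°)


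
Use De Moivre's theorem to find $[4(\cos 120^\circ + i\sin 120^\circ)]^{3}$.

By De Moivre: z^n = r^n(cos(nθ) + i sin(nθ))
= 4^3(cos(3*120°) + i sin(3*120°))
= 64(cos 0° + i sin 0°)
= 64


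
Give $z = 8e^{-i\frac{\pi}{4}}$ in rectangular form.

a = r cos θ = 8 * sqrt(2)/2 = 4*sqrt(2)
b = r sin θ = 8 * -sqrt(2)/2 = -4*sqrt(2)
z = 4*sqrt(2) - 4*sqrt(2)i


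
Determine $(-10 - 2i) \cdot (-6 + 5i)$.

(a1*a2 - b1*b2) + (a1*b2 + b1*a2)i
= (60 - (-10)) + (-50 + 12)i
= 70 - 38i


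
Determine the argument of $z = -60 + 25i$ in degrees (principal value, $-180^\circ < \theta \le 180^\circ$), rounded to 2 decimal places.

θ = arctan(b/a) = arctan(25/-60) (quadrant-adjusted) = 157.38°


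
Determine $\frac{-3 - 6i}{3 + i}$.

Multiply numerator and denominator by conjugate (3 - i):
= (-3 - 6i)(3 - i) / (3^2 + 1^2)
= (-15 - 15i) / 10
Divide through by 5: (-3 - 3i) / 2
= -3/2 - (3/2)i


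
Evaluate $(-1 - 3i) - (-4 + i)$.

(-1 - (-4)) + (-3 - 1)i = 3 - 4i


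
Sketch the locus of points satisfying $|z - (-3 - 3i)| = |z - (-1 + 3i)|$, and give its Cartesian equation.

|z - z1| = |z - z2| means z is equidistant from z1 and z2,
i.e. the perpendicular bisector of the segment from (-3, -3) to (-1, 3) (midpoint (-2, 0)).
With z = x + yi, square both sides:
(x - (-3))^2 + (y - (-3))^2 = (x - (-1))^2 + (y - 3)^2
The x^2 and y^2 terms cancel: 4x + 12y = 10 - 18 = -8
Simplify: x + 3y = -2
Locus: Perpendicular bisector of the segment from (-3, -3) to (-1, 3): the line x + 3y = -2


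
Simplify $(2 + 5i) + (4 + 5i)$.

(2 + 4) + (5 + 5)i = 6 + 10i


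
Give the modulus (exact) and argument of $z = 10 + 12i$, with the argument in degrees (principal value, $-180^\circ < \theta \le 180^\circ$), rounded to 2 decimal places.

|z| = sqrt(10^2 + 12^2) = sqrt(244)
arg(z) = arctan(b/a) = arctan(12/10) (quadrant-adjusted) = 50.19°


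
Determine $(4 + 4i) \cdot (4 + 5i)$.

(a1*a2 - b1*b2) + (a1*b2 + b1*a2)i
= (16 - 20) + (20 + 16)i
= -4 + 36i


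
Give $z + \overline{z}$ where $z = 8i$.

z + conjugate(z) = (a + bi) + (a - bi) = 2a
= 2 * 0 = 0


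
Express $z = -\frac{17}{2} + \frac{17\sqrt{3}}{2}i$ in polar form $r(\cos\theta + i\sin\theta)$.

r = |z| = sqrt(a^2 + b^2) = sqrt((-17/2)^2 + (17*sqrt(3)/2)^2) = sqrt(289/4 + 867/4) = sqrt(289) = 17
θ = arctan(b/a) = arctan(14.7224/-8.5) (quadrant-adjusted) = 120°
z = 17(cos 120° + i sin 120°)


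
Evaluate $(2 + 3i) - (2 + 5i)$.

(2 - 2) + (3 - 5)i = -2i


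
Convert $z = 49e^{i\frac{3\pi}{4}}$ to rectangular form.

a = r cos θ = 49 * -sqrt(2)/2 = -49*sqrt(2)/2
b = r sin θ = 49 * sqrt(2)/2 = 49*sqrt(2)/2
z = -49*sqrt(2)/2 + (49*sqrt(2)/2)i


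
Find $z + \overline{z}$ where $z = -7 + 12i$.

z + conjugate(z) = (a + bi) + (a - bi) = 2a
= 2 * (-7) = -14


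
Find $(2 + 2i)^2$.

(a + bi)^2 = a^2 - b^2 + 2abi
= 2^2 - 2^2 + 2*2*2i
= 8i


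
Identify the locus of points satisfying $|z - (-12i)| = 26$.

|z - z0| = r describes a circle centered at z0 with radius r
Here z0 = -12i and r = 26
Locus: Circle centered at (0, -12) with radius 26


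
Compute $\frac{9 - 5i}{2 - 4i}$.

Multiply numerator and denominator by conjugate (2 + 4i):
= (9 - 5i)(2 + 4i) / (2^2 + (-4)^2)
= (38 + 26i) / 20
Divide through by 2: (19 + 13i) / 10
= 19/10 + (13/10)i


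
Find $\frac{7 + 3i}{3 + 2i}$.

Multiply numerator and denominator by conjugate (3 - 2i):
= (7 + 3i)(3 - 2i) / (3^2 + 2^2)
= (27 - 5i) / 13
= 27/13 - (5/13)i


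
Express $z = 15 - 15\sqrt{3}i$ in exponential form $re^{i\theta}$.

r = |z| = sqrt((15)^2 + (-15*sqrt(3))^2) = sqrt(225 + 675) = sqrt(900) = 30
θ = arctan(b/a) = arctan(-25.9808/15) (quadrant-adjusted) = -60° = -π/3
z = 30e^(-i*π/3)


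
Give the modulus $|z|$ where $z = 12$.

|z| = sqrt(a^2 + b^2) = sqrt(12^2 + 0^2) = sqrt(144) = 12


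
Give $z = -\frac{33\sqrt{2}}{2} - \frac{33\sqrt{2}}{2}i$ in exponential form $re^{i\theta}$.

r = |z| = sqrt((-33*sqrt(2)/2)^2 + (-33*sqrt(2)/2)^2) = sqrt(1089/2 + 1089/2) = sqrt(1089) = 33
θ = arctan(b/a) = arctan(-23.3345/-23.3345) (quadrant-adjusted) = 225° = 5π/4
z = 33e^(i*5π/4)


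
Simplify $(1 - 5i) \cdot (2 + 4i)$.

(a1*a2 - b1*b2) + (a1*b2 + b1*a2)i
= (2 - (-20)) + (4 + (-10))i
= 22 - 6i


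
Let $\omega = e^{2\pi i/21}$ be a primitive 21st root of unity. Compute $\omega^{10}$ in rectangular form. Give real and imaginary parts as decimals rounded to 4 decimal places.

ω^10 = e^(2πi·10/21) = e^(i·20π/21)
= cos(20π/21) + i sin(20π/21)
= -0.9888 + 0.1490i


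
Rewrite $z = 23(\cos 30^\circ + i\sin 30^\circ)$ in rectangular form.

a = r cos θ = 23 * sqrt(3)/2 = 23*sqrt(3)/2
b = r sin θ = 23 * 1/2 = 23/2
z = 23*sqrt(3)/2 + (23/2)i


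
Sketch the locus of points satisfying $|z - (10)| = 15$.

|z - z0| = r describes a circle centered at z0 with radius r
Here z0 = 10 and r = 15
Locus: Circle centered at (10, 0) with radius 15


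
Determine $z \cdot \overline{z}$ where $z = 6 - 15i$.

z * conjugate(z) = |z|^2 = a^2 + b^2
= 6^2 + (-15)^2 = 261


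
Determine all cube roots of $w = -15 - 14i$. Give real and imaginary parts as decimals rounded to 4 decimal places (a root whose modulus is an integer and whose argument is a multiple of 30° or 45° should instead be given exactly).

|w| = sqrt(421) ≈ 20.518285, arg(w) ≈ 223.025066°
Root modulus = sqrt(421)^(1/3) ≈ 2.737665
Root arguments: θ_k = (arg(w) + 360°k)/3 for k = 0, 1, ..., 2
Compute each root as (root modulus)(cos θ_k + i sin θ_k) using full-precision intermediates, then round to 4 decimal places.
Roots: 0.7389 + 2.6361i, -2.6523 - 0.6781i, 1.9135 - 1.9579i


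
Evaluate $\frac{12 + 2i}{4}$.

Divisor is real, so divide each part by 4:
= 3 + (1/2)i


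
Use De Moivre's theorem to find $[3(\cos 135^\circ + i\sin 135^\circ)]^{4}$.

By De Moivre: z^n = r^n(cos(nθ) + i sin(nθ))
= 3^4(cos(4*135°) + i sin(4*135°))
= 81(cos 180° + i sin 180°)
= -81


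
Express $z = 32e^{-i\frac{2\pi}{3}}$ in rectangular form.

a = r cos θ = 32 * -1/2 = -16
b = r sin θ = 32 * -sqrt(3)/2 = -16*sqrt(3)
z = -16 - 16*sqrt(3)i


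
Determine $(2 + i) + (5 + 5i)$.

(2 + 5) + (1 + 5)i = 7 + 6i


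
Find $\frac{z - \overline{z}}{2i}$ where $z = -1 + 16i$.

z - conjugate(z) = 2bi
(z - conjugate(z))/(2i) = 2bi/(2i) = b = 16


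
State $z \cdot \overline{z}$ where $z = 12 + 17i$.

z * conjugate(z) = |z|^2 = a^2 + b^2
= 12^2 + 17^2 = 433


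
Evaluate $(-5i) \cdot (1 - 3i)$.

(a1*a2 - b1*b2) + (a1*b2 + b1*a2)i
= (0 - 15) + (0 + (-5))i
= -15 - 5i


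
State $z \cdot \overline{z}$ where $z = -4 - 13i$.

z * conjugate(z) = |z|^2 = a^2 + b^2
= (-4)^2 + (-13)^2 = 185


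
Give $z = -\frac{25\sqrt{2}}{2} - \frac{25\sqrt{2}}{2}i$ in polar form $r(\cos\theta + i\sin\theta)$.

r = |z| = sqrt(a^2 + b^2) = sqrt((-25*sqrt(2)/2)^2 + (-25*sqrt(2)/2)^2) = sqrt(625/2 + 625/2) = sqrt(625) = 25
θ = arctan(b/a) = arctan(-17.6777/-17.6777) (quadrant-adjusted) = 225°
z = 25(cos 225° + i sin 225°)


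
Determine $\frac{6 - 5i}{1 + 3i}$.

Multiply numerator and denominator by conjugate (1 - 3i):
= (6 - 5i)(1 - 3i) / (1^2 + 3^2)
= (-9 - 23i) / 10
= -9/10 - (23/10)i


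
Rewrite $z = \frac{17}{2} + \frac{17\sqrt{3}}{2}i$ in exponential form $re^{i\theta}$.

r = |z| = sqrt((17/2)^2 + (17*sqrt(3)/2)^2) = sqrt(289/4 + 867/4) = sqrt(289) = 17
θ = arctan(b/a) = arctan(14.7224/8.5) (quadrant-adjusted) = 60° = π/3
z = 17e^(i*π/3)


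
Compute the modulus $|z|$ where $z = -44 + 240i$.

|z| = sqrt(a^2 + b^2) = sqrt((-44)^2 + 240^2) = sqrt(59536) = 244


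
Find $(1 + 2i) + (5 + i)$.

(1 + 5) + (2 + 1)i = 6 + 3i


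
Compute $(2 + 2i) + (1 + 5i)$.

(2 + 1) + (2 + 5)i = 3 + 7i


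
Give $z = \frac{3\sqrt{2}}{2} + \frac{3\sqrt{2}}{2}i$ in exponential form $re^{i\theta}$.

r = |z| = sqrt((3*sqrt(2)/2)^2 + (3*sqrt(2)/2)^2) = sqrt(9/2 + 9/2) = sqrt(9) = 3
θ = arctan(b/a) = arctan(2.1213/2.1213) (quadrant-adjusted) = 45° = π/4
z = 3e^(i*π/4)


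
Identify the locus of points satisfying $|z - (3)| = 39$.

|z - z0| = r describes a circle centered at z0 with radius r
Here z0 = 3 and r = 39
Locus: Circle centered at (3, 0) with radius 39


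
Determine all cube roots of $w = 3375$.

|w| = 3375, arg(w) = 0°
Root modulus = 3375^(1/3) = 15
Root arguments: θ_k = (0° + 360°k)/3 for k = 0, 1, ..., 2
Roots: 15, -15/2 + (15*sqrt(3)/2)i, -15/2 - (15*sqrt(3)/2)i


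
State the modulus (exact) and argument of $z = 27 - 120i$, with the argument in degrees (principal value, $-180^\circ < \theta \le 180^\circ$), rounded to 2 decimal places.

|z| = sqrt(27^2 + (-120)^2) = 123
arg(z) = arctan(b/a) = arctan(-120/27) (quadrant-adjusted) = -77.32°


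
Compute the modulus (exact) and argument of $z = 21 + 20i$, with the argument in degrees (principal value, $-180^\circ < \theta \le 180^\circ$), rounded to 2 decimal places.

|z| = sqrt(21^2 + 20^2) = 29
arg(z) = arctan(b/a) = arctan(20/21) (quadrant-adjusted) = 43.60°


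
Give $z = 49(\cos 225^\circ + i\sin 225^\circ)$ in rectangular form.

a = r cos θ = 49 * -sqrt(2)/2 = -49*sqrt(2)/2
b = r sin θ = 49 * -sqrt(2)/2 = -49*sqrt(2)/2
z = -49*sqrt(2)/2 - (49*sqrt(2)/2)i


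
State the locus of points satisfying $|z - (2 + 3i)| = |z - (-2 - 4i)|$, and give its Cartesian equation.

|z - z1| = |z - z2| means z is equidistant from z1 and z2,
i.e. the perpendicular bisector of the segment from (2, 3) to (-2, -4) (midpoint (0, -1/2)).
With z = x + yi, square both sides:
(x - 2)^2 + (y - 3)^2 = (x - (-2))^2 + (y - (-4))^2
The x^2 and y^2 terms cancel: -8x + (-14)y = 20 - 13 = 7
Simplify: 8x + 14y = -7
Locus: Perpendicular bisector of the segment from (2, 3) to (-2, -4): the line 8x + 14y = -7


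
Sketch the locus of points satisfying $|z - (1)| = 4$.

|z - z0| = r describes a circle centered at z0 with radius r
Here z0 = 1 and r = 4
Locus: Circle centered at (1, 0) with radius 4


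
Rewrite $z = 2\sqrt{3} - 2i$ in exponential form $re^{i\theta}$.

r = |z| = sqrt((2*sqrt(3))^2 + (-2)^2) = sqrt(12 + 4) = sqrt(16) = 4
θ = arctan(b/a) = arctan(-2/3.4641) (quadrant-adjusted) = -30° = -π/6
z = 4e^(-i*π/6)


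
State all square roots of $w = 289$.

|w| = 289, arg(w) = 0°
Root modulus = 289^(1/2) = 17
Root arguments: θ_k = (0° + 360°k)/2 for k = 0, 1, ..., 1
Roots: 17, -17


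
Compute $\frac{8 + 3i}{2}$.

Divisor is real, so divide each part by 2:
= 4 + (3/2)i


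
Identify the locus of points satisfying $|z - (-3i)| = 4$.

|z - z0| = r describes a circle centered at z0 with radius r
Here z0 = -3i and r = 4
Locus: Circle centered at (0, -3) with radius 4


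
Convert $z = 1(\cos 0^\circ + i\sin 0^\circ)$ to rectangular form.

a = r cos θ = 1 * 1 = 1
b = r sin θ = 1 * 0 = 0
z = 1


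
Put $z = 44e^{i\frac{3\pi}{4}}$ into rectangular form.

a = r cos θ = 44 * -sqrt(2)/2 = -22*sqrt(2)
b = r sin θ = 44 * sqrt(2)/2 = 22*sqrt(2)
z = -22*sqrt(2) + 22*sqrt(2)i


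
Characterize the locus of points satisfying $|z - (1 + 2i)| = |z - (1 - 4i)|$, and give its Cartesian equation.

|z - z1| = |z - z2| means z is equidistant from z1 and z2,
i.e. the perpendicular bisector of the segment from (1, 2) to (1, -4) (midpoint (1, -1)).
With z = x + yi, square both sides:
(x - 1)^2 + (y - 2)^2 = (x - 1)^2 + (y - (-4))^2
The x^2 and y^2 terms cancel: 0x + (-12)y = 17 - 5 = 12
Simplify: y = -1
Locus: Perpendicular bisector of the segment from (1, 2) to (1, -4): the line y = -1


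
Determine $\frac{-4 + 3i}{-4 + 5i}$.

Multiply numerator and denominator by conjugate (-4 - 5i):
= (-4 + 3i)(-4 - 5i) / ((-4)^2 + 5^2)
= (31 + 8i) / 41
= 31/41 + (8/41)i


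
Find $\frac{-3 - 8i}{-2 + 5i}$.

Multiply numerator and denominator by conjugate (-2 - 5i):
= (-3 - 8i)(-2 - 5i) / ((-2)^2 + 5^2)
= (-34 + 31i) / 29
= -34/29 + (31/29)i


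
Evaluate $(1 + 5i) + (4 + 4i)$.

(1 + 4) + (5 + 4)i = 5 + 9i


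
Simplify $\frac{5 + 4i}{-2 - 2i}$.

Multiply numerator and denominator by conjugate (-2 + 2i):
= (5 + 4i)(-2 + 2i) / ((-2)^2 + (-2)^2)
= (-18 + 2i) / 8
Divide through by 2: (-9 + i) / 4
= -9/4 + (1/4)i


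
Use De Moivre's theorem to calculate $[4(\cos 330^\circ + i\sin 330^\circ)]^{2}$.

By De Moivre: z^n = r^n(cos(nθ) + i sin(nθ))
= 4^2(cos(2*330°) + i sin(2*330°))
= 16(cos 300° + i sin 300°)
= 8 - 8*sqrt(3)i


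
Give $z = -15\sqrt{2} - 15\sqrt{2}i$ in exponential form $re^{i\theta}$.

r = |z| = sqrt((-15*sqrt(2))^2 + (-15*sqrt(2))^2) = sqrt(450 + 450) = sqrt(900) = 30
θ = arctan(b/a) = arctan(-21.2132/-21.2132) (quadrant-adjusted) = -135° = -3π/4
z = 30e^(-i*3π/4)


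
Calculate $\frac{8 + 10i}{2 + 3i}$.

Multiply numerator and denominator by conjugate (2 - 3i):
= (8 + 10i)(2 - 3i) / (2^2 + 3^2)
= (46 - 4i) / 13
= 46/13 - (4/13)i


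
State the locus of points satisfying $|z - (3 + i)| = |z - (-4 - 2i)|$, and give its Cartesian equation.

|z - z1| = |z - z2| means z is equidistant from z1 and z2,
i.e. the perpendicular bisector of the segment from (3, 1) to (-4, -2) (midpoint (-1/2, -1/2)).
With z = x + yi, square both sides:
(x - 3)^2 + (y - 1)^2 = (x - (-4))^2 + (y - (-2))^2
The x^2 and y^2 terms cancel: -14x + (-6)y = 20 - 10 = 10
Simplify: 7x + 3y = -5
Locus: Perpendicular bisector of the segment from (3, 1) to (-4, -2): the line 7x + 3y = -5


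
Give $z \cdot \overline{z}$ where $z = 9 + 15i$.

z * conjugate(z) = |z|^2 = a^2 + b^2
= 9^2 + 15^2 = 306


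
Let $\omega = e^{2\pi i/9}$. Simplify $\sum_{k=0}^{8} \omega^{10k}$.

Let ζ = ω^10 = e^(2πi·10/9). Since 9 ∤ 10, ζ ≠ 1.
Sum = Σ_{k=0}^{8} ζ^k = (ζ^9 - 1)/(ζ - 1) = (ω^{10·9} - 1)/(ζ - 1) = (1 - 1)/(ζ - 1) = 0


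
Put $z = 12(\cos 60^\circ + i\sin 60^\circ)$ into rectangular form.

a = r cos θ = 12 * 1/2 = 6
b = r sin θ = 12 * sqrt(3)/2 = 6*sqrt(3)
z = 6 + 6*sqrt(3)i


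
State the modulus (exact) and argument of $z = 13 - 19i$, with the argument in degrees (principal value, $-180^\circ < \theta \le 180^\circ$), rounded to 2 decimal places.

|z| = sqrt(13^2 + (-19)^2) = sqrt(530)
arg(z) = arctan(b/a) = arctan(-19/13) (quadrant-adjusted) = -55.62°


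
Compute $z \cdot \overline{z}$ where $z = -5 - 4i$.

z * conjugate(z) = |z|^2 = a^2 + b^2
= (-5)^2 + (-4)^2 = 41


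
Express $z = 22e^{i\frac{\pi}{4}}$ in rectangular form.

a = r cos θ = 22 * sqrt(2)/2 = 11*sqrt(2)
b = r sin θ = 22 * sqrt(2)/2 = 11*sqrt(2)
z = 11*sqrt(2) + 11*sqrt(2)i


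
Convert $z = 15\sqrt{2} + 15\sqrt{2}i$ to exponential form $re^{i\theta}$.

r = |z| = sqrt((15*sqrt(2))^2 + (15*sqrt(2))^2) = sqrt(450 + 450) = sqrt(900) = 30
θ = arctan(b/a) = arctan(21.2132/21.2132) (quadrant-adjusted) = 45° = π/4
z = 30e^(i*π/4)


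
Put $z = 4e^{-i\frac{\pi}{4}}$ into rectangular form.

a = r cos θ = 4 * sqrt(2)/2 = 2*sqrt(2)
b = r sin θ = 4 * -sqrt(2)/2 = -2*sqrt(2)
z = 2*sqrt(2) - 2*sqrt(2)i


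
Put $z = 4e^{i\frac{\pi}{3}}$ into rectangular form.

a = r cos θ = 4 * 1/2 = 2
b = r sin θ = 4 * sqrt(3)/2 = 2*sqrt(3)
z = 2 + 2*sqrt(3)i


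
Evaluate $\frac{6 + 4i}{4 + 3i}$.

Multiply numerator and denominator by conjugate (4 - 3i):
= (6 + 4i)(4 - 3i) / (4^2 + 3^2)
= (36 - 2i) / 25
= 36/25 - (2/25)i


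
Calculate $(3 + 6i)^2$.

(a + bi)^2 = a^2 - b^2 + 2abi
= 3^2 - 6^2 + 2*3*6i
= -27 + 36i


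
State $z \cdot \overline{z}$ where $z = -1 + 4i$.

z * conjugate(z) = |z|^2 = a^2 + b^2
= (-1)^2 + 4^2 = 17


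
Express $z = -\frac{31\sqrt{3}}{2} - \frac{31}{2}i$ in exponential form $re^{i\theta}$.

r = |z| = sqrt((-31*sqrt(3)/2)^2 + (-31/2)^2) = sqrt(2883/4 + 961/4) = sqrt(961) = 31
θ = arctan(b/a) = arctan(-15.5/-26.8468) (quadrant-adjusted) = -150° = -5π/6
z = 31e^(-i*5π/6)


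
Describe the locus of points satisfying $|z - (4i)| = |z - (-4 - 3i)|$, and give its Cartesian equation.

|z - z1| = |z - z2| means z is equidistant from z1 and z2,
i.e. the perpendicular bisector of the segment from (0, 4) to (-4, -3) (midpoint (-2, 1/2)).
With z = x + yi, square both sides:
(x - 0)^2 + (y - 4)^2 = (x - (-4))^2 + (y - (-3))^2
The x^2 and y^2 terms cancel: -8x + (-14)y = 25 - 16 = 9
Simplify: 8x + 14y = -9
Locus: Perpendicular bisector of the segment from (0, 4) to (-4, -3): the line 8x + 14y = -9


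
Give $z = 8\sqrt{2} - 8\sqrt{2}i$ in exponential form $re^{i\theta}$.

r = |z| = sqrt((8*sqrt(2))^2 + (-8*sqrt(2))^2) = sqrt(128 + 128) = sqrt(256) = 16
θ = arctan(b/a) = arctan(-11.3137/11.3137) (quadrant-adjusted) = -45° = -π/4
z = 16e^(-i*π/4)


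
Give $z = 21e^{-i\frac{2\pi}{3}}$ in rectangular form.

a = r cos θ = 21 * -1/2 = -21/2
b = r sin θ = 21 * -sqrt(3)/2 = -21*sqrt(3)/2
z = -21/2 - (21*sqrt(3)/2)i


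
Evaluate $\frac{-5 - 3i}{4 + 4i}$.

Multiply numerator and denominator by conjugate (4 - 4i):
= (-5 - 3i)(4 - 4i) / (4^2 + 4^2)
= (-32 + 8i) / 32
Divide through by 8: (-4 + i) / 4
= -1 + (1/4)i


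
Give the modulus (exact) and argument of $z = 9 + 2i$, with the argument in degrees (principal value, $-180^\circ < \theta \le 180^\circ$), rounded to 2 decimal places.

|z| = sqrt(9^2 + 2^2) = sqrt(85)
arg(z) = arctan(b/a) = arctan(2/9) (quadrant-adjusted) = 12.53°


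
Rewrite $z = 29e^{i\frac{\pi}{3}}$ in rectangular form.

a = r cos θ = 29 * 1/2 = 29/2
b = r sin θ = 29 * sqrt(3)/2 = 29*sqrt(3)/2
z = 29/2 + (29*sqrt(3)/2)i


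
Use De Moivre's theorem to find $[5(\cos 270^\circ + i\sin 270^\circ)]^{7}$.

By De Moivre: z^n = r^n(cos(nθ) + i sin(nθ))
= 5^7(cos(7*270°) + i sin(7*270°))
= 78125(cos 90° + i sin 90°)
= 78125i


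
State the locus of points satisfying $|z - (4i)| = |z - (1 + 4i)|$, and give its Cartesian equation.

|z - z1| = |z - z2| means z is equidistant from z1 and z2,
i.e. the perpendicular bisector of the segment from (0, 4) to (1, 4) (midpoint (1/2, 4)).
With z = x + yi, square both sides:
(x - 0)^2 + (y - 4)^2 = (x - 1)^2 + (y - 4)^2
The x^2 and y^2 terms cancel: 2x + 0y = 17 - 16 = 1
Simplify: x = 1/2
Locus: Perpendicular bisector of the segment from (0, 4) to (1, 4): the line x = 1/2
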